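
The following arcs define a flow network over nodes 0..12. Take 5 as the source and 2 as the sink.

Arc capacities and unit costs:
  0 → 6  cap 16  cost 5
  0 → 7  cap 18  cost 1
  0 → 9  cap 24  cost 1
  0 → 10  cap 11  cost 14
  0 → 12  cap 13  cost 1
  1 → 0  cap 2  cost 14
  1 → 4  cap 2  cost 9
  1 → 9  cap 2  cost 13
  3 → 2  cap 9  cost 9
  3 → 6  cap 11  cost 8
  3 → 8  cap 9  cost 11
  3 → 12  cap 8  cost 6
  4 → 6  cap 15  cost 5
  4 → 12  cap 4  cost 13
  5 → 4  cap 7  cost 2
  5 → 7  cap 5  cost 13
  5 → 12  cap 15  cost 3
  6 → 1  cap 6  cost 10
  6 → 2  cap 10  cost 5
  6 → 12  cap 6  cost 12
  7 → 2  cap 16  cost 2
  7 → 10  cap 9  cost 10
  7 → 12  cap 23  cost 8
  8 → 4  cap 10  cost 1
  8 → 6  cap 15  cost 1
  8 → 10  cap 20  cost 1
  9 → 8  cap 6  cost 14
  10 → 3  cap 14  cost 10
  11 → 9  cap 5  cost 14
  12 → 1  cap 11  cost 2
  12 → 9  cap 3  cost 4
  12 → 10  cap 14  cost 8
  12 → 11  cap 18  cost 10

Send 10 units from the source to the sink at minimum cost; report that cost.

Minimum cost for 10 units: 129

shortest-cost path #1: 5→4→6→2 push 7 @ unit cost 12 (adds 84)
shortest-cost path #2: 5→7→2 push 3 @ unit cost 15 (adds 45)
total cost = 129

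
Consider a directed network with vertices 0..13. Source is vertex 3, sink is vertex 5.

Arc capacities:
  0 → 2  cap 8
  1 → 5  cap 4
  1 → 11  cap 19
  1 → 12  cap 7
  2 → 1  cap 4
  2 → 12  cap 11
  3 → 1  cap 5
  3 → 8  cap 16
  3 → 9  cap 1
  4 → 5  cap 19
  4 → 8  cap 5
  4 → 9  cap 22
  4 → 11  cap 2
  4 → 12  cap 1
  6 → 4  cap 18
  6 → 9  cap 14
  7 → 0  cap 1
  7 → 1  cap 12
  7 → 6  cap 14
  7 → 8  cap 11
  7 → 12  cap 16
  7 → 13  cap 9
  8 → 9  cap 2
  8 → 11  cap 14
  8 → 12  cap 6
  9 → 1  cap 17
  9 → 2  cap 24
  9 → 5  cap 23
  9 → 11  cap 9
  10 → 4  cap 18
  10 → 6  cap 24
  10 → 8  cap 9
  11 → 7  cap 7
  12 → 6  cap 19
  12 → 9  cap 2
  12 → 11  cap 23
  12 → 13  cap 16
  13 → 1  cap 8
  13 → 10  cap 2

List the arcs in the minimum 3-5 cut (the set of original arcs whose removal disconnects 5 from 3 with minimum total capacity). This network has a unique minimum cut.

Min-cut arcs: {(3,1), (3,9), (8,9), (8,12), (11,7)} (total capacity 21)

augment #1: 3→1→5 push 4
augment #2: 3→9→5 push 1
augment #3: 3→8→9→5 push 2
augment #4: 3→1→12→9→5 push 1
augment #5: 3→8→12→9→5 push 1
augment #6: 3→8→12→6→4→5 push 5
augment #7: 3→8→11→7→6→4→5 push 7
max flow = 21; residual-reachable set from 3 gives S-side
cut edges (S→T): {(3,1), (3,9), (8,9), (8,12), (11,7)} total cap 21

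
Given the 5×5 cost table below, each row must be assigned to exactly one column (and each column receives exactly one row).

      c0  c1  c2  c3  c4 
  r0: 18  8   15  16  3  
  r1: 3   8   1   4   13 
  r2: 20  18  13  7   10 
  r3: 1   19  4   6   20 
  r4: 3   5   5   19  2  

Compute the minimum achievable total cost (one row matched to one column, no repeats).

Minimum assignment cost: 17

optimal assignment: row0→col4 (cost 3), row1→col2 (cost 1), row2→col3 (cost 7), row3→col0 (cost 1), row4→col1 (cost 5)
total = 3 + 1 + 7 + 1 + 5 = 17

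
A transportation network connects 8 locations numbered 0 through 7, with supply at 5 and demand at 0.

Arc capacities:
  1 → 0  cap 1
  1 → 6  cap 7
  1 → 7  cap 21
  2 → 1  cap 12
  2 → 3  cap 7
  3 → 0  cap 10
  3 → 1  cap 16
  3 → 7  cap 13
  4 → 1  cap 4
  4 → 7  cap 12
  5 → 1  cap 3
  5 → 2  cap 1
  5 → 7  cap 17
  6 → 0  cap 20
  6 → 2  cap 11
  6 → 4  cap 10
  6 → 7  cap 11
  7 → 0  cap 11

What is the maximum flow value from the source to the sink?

augment #1: 5→1→0 bottleneck 1, total now 1
augment #2: 5→7→0 bottleneck 11, total now 12
augment #3: 5→1→6→0 bottleneck 2, total now 14
augment #4: 5→2→3→0 bottleneck 1, total now 15

Maximum flow value: 15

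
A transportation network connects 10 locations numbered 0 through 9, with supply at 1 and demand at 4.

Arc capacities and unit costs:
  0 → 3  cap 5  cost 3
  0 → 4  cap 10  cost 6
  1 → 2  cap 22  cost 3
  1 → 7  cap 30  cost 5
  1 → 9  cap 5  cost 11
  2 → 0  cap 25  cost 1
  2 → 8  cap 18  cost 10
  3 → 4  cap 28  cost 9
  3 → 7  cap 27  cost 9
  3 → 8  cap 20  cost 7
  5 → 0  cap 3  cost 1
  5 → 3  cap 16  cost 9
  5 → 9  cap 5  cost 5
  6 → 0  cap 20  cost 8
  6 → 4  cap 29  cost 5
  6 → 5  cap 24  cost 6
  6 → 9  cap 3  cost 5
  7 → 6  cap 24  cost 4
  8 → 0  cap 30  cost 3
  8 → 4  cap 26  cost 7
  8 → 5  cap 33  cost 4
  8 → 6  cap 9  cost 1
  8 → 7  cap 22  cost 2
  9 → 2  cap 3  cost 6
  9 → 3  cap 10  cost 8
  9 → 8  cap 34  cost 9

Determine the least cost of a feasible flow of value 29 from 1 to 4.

Minimum cost for 29 units: 366

shortest-cost path #1: 1→2→0→4 push 10 @ unit cost 10 (adds 100)
shortest-cost path #2: 1→7→6→4 push 19 @ unit cost 14 (adds 266)
total cost = 366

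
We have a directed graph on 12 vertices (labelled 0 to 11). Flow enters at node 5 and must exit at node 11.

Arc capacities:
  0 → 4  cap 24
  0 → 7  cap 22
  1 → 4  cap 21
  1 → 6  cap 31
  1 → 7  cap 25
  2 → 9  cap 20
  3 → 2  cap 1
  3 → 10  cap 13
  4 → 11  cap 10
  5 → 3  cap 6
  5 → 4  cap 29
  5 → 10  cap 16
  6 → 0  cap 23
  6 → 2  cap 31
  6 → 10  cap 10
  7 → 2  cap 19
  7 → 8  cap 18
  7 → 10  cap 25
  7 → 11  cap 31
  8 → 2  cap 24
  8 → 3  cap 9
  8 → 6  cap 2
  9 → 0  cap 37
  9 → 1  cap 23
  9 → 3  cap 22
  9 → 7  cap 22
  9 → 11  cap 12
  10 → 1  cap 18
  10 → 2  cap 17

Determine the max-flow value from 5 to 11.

augment #1: 5→4→11 bottleneck 10, total now 10
augment #2: 5→3→2→9→11 bottleneck 1, total now 11
augment #3: 5→10→1→7→11 bottleneck 16, total now 27
augment #4: 5→3→10→1→7→11 bottleneck 2, total now 29
augment #5: 5→3→10→2→9→11 bottleneck 3, total now 32

Maximum flow value: 32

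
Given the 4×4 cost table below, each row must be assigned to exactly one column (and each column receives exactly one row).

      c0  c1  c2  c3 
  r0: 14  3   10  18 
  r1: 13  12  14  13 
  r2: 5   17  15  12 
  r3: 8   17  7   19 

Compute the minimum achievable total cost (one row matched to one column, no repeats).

Minimum assignment cost: 28

optimal assignment: row0→col1 (cost 3), row1→col3 (cost 13), row2→col0 (cost 5), row3→col2 (cost 7)
total = 3 + 13 + 5 + 7 = 28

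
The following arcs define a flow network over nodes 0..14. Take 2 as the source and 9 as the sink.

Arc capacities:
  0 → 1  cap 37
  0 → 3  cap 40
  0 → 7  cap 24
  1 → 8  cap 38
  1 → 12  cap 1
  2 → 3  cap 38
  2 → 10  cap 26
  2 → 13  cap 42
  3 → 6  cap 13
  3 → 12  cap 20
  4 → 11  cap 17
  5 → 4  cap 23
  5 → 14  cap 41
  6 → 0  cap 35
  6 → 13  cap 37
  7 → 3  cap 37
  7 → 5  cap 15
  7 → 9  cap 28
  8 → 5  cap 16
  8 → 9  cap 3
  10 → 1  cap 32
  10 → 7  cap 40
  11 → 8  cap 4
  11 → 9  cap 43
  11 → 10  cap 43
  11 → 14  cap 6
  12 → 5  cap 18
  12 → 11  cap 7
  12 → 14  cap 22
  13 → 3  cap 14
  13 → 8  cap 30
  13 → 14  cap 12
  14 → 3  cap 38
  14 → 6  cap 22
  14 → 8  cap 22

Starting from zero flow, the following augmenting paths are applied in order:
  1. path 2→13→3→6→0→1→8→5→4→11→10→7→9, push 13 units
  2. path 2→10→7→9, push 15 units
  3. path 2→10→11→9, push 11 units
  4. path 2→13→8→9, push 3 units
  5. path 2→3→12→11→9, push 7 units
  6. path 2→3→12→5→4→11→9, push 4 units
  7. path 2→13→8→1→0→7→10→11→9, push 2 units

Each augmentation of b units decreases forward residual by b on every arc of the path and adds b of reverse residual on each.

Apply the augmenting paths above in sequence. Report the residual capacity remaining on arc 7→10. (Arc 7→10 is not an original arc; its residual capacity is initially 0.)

Residual capacity of (7,10): 26

after path 1 (2→13→3→6→0→1→8→5→4→11→10→7→9, push 13): res(7,10)=13
after path 2 (2→10→7→9, push 15): res(7,10)=28
after path 3 (2→10→11→9, push 11): res(7,10)=28
after path 4 (2→13→8→9, push 3): res(7,10)=28
after path 5 (2→3→12→11→9, push 7): res(7,10)=28
after path 6 (2→3→12→5→4→11→9, push 4): res(7,10)=28
after path 7 (2→13→8→1→0→7→10→11→9, push 2): res(7,10)=26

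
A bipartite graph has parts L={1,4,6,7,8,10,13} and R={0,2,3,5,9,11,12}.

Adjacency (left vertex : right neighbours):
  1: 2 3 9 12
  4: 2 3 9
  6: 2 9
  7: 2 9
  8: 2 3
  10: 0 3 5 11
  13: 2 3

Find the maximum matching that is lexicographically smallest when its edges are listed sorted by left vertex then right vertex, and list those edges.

|M| = 5 (so the lex-smallest maximum matching has 5 edges)
process left vertices in ascending order; for each, take the smallest-labelled available neighbour that still permits 5 edges overall, or leave it unmatched if none does
lex-smallest matching: {1-12, 4-2, 6-9, 8-3, 10-0}

Lex-smallest maximum matching: {(1,12), (4,2), (6,9), (8,3), (10,0)}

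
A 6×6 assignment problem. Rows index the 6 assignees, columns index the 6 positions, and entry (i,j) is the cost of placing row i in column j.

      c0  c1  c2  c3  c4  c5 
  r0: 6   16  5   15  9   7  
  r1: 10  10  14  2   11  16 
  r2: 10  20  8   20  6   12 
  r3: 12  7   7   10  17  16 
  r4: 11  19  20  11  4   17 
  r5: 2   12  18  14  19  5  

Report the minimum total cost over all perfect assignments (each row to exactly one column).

Minimum assignment cost: 30

optimal assignment: row0→col5 (cost 7), row1→col3 (cost 2), row2→col2 (cost 8), row3→col1 (cost 7), row4→col4 (cost 4), row5→col0 (cost 2)
total = 7 + 2 + 8 + 7 + 4 + 2 = 30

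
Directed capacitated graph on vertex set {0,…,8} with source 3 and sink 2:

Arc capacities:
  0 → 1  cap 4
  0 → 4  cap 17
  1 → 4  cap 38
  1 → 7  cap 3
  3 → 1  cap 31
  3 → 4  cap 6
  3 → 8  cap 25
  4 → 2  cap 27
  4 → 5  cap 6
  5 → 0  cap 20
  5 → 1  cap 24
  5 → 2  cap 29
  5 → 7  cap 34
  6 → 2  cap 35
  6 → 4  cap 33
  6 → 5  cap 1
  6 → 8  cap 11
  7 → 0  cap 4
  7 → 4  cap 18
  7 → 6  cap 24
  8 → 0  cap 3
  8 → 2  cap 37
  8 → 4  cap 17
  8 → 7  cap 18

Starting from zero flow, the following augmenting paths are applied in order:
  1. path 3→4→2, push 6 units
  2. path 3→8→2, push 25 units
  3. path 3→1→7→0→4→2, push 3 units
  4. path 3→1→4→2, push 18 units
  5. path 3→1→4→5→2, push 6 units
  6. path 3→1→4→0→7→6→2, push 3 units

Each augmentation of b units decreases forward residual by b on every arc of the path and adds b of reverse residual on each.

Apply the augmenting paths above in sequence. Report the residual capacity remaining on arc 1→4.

Residual capacity of (1,4): 11

after path 1 (3→4→2, push 6): res(1,4)=38
after path 2 (3→8→2, push 25): res(1,4)=38
after path 3 (3→1→7→0→4→2, push 3): res(1,4)=38
after path 4 (3→1→4→2, push 18): res(1,4)=20
after path 5 (3→1→4→5→2, push 6): res(1,4)=14
after path 6 (3→1→4→0→7→6→2, push 3): res(1,4)=11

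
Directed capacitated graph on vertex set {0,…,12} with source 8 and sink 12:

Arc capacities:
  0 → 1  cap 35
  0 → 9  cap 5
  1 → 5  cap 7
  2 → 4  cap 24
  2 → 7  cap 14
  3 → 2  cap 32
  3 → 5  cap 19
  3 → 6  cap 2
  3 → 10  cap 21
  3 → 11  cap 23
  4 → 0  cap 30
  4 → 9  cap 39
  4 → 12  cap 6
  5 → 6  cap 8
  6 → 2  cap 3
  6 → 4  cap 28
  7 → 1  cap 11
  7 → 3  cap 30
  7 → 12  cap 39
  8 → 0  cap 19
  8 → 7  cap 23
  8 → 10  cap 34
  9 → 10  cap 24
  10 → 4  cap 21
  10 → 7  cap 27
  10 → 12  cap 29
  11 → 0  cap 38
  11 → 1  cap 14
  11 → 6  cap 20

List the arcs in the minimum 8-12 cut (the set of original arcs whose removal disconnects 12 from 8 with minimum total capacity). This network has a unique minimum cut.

augment #1: 8→7→12 push 23
augment #2: 8→10→12 push 29
augment #3: 8→10→4→12 push 5
augment #4: 8→0→9→10→4→12 push 1
augment #5: 8→0→9→10→7→12 push 4
augment #6: 8→0→1→5→6→2→7→12 push 3
augment #7: 8→0→1→5→6→4→10→7→12 push 4
max flow = 69; residual-reachable set from 8 gives S-side
cut edges (S→T): {(0,9), (1,5), (8,7), (8,10)} total cap 69

Min-cut arcs: {(0,9), (1,5), (8,7), (8,10)} (total capacity 69)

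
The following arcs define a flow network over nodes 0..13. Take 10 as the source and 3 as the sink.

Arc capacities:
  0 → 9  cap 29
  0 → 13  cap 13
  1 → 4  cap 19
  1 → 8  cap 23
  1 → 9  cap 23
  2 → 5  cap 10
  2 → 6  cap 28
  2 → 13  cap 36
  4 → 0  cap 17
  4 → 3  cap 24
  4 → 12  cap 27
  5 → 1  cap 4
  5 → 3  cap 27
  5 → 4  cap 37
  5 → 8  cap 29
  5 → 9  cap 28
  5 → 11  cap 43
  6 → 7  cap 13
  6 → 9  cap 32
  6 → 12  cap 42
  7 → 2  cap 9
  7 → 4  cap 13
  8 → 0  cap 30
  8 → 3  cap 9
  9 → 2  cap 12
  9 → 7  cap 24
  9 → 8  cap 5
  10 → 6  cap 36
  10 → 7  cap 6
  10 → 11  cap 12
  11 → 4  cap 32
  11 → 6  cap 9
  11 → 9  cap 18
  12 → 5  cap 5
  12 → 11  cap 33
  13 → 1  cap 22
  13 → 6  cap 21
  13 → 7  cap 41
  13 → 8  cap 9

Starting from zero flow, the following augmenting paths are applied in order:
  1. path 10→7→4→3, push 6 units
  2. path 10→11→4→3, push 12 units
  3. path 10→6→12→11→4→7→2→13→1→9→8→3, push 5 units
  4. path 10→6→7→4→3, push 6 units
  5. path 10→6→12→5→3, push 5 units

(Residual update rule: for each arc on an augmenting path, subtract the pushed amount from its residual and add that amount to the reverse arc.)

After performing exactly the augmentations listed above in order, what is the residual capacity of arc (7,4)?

Residual capacity of (7,4): 6

after path 1 (10→7→4→3, push 6): res(7,4)=7
after path 2 (10→11→4→3, push 12): res(7,4)=7
after path 3 (10→6→12→11→4→7→2→13→1→9→8→3, push 5): res(7,4)=12
after path 4 (10→6→7→4→3, push 6): res(7,4)=6
after path 5 (10→6→12→5→3, push 5): res(7,4)=6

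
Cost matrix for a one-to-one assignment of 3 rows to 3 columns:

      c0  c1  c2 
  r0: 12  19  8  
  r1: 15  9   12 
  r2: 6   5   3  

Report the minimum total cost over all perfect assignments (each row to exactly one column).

Minimum assignment cost: 23

optimal assignment: row0→col2 (cost 8), row1→col1 (cost 9), row2→col0 (cost 6)
total = 8 + 9 + 6 = 23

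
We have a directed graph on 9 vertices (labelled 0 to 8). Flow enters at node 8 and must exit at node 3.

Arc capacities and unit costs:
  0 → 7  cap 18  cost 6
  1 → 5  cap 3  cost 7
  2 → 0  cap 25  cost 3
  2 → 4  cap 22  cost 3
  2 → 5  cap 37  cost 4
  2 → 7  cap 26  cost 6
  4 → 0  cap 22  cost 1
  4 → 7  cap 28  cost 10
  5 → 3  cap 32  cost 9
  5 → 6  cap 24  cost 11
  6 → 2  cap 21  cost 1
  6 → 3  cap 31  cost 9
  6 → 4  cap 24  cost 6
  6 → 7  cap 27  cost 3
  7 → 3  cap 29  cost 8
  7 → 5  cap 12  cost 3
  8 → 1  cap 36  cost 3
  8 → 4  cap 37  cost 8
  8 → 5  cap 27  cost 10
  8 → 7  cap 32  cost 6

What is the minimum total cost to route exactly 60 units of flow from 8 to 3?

Minimum cost for 60 units: 992

shortest-cost path #1: 8→7→3 push 29 @ unit cost 14 (adds 406)
shortest-cost path #2: 8→7→5→3 push 3 @ unit cost 18 (adds 54)
shortest-cost path #3: 8→5→3 push 27 @ unit cost 19 (adds 513)
shortest-cost path #4: 8→1→5→3 push 1 @ unit cost 19 (adds 19)
total cost = 992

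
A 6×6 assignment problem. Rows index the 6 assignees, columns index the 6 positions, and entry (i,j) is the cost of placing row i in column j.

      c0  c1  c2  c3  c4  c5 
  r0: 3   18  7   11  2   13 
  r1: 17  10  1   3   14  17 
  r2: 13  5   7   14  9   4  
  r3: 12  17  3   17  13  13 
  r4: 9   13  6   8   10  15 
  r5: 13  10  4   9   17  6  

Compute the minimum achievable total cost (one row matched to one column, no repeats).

Minimum assignment cost: 28

optimal assignment: row0→col4 (cost 2), row1→col3 (cost 3), row2→col1 (cost 5), row3→col2 (cost 3), row4→col0 (cost 9), row5→col5 (cost 6)
total = 2 + 3 + 5 + 3 + 9 + 6 = 28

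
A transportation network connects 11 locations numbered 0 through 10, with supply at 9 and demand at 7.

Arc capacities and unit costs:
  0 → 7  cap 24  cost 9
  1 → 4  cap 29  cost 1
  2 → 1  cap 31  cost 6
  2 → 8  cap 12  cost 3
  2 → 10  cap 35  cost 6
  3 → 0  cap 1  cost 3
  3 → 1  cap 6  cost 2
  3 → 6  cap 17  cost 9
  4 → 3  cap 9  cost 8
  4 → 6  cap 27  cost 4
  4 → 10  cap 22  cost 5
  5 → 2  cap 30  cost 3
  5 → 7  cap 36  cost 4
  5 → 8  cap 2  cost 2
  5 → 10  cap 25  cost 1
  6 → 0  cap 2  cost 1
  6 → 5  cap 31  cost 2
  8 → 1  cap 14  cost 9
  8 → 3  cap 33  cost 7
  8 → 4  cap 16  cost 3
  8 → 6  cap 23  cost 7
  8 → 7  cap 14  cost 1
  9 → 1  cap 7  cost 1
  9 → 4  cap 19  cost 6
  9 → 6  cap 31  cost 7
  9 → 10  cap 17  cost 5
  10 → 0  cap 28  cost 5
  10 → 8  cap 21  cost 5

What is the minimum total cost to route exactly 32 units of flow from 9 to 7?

Minimum cost for 32 units: 381

shortest-cost path #1: 9→10→8→7 push 14 @ unit cost 11 (adds 154)
shortest-cost path #2: 9→1→4→6→5→7 push 7 @ unit cost 12 (adds 84)
shortest-cost path #3: 9→6→5→7 push 11 @ unit cost 13 (adds 143)
total cost = 381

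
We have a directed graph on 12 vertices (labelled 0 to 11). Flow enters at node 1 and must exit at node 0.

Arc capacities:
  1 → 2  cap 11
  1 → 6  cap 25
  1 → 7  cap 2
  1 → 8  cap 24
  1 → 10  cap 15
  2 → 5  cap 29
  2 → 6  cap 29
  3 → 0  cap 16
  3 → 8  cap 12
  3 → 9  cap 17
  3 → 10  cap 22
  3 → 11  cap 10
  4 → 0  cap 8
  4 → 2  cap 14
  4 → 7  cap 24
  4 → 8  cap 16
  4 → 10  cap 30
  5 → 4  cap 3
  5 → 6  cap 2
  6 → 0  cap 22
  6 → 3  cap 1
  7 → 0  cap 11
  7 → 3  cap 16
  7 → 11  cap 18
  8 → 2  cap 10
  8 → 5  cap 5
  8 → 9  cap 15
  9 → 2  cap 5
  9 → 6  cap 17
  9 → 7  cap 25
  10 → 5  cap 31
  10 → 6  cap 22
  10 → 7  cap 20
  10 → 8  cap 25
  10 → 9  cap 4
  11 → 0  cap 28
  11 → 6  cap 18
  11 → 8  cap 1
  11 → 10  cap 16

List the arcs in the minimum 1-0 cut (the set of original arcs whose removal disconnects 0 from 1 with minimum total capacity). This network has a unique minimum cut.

Min-cut arcs: {(1,7), (1,10), (5,4), (6,0), (6,3), (8,9)} (total capacity 58)

augment #1: 1→6→0 push 22
augment #2: 1→7→0 push 2
augment #3: 1→6→3→0 push 1
augment #4: 1→10→7→0 push 9
augment #5: 1→2→5→4→0 push 3
augment #6: 1→10→7→3→0 push 6
augment #7: 1→8→9→7→3→0 push 9
augment #8: 1→8→9→7→11→0 push 6
max flow = 58; residual-reachable set from 1 gives S-side
cut edges (S→T): {(1,7), (1,10), (5,4), (6,0), (6,3), (8,9)} total cap 58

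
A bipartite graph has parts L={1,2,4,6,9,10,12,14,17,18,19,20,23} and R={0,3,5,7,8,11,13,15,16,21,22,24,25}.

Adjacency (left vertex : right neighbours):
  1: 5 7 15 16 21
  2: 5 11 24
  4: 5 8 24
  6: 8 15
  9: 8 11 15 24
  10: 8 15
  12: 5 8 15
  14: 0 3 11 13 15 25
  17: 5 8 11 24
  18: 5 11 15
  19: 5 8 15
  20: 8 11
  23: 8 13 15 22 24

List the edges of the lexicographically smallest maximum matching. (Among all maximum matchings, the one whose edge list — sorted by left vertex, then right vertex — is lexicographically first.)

|M| = 8 (so the lex-smallest maximum matching has 8 edges)
process left vertices in ascending order; for each, take the smallest-labelled available neighbour that still permits 8 edges overall, or leave it unmatched if none does
lex-smallest matching: {1-7, 2-5, 4-8, 6-15, 9-11, 14-0, 17-24, 23-13}

Lex-smallest maximum matching: {(1,7), (2,5), (4,8), (6,15), (9,11), (14,0), (17,24), (23,13)}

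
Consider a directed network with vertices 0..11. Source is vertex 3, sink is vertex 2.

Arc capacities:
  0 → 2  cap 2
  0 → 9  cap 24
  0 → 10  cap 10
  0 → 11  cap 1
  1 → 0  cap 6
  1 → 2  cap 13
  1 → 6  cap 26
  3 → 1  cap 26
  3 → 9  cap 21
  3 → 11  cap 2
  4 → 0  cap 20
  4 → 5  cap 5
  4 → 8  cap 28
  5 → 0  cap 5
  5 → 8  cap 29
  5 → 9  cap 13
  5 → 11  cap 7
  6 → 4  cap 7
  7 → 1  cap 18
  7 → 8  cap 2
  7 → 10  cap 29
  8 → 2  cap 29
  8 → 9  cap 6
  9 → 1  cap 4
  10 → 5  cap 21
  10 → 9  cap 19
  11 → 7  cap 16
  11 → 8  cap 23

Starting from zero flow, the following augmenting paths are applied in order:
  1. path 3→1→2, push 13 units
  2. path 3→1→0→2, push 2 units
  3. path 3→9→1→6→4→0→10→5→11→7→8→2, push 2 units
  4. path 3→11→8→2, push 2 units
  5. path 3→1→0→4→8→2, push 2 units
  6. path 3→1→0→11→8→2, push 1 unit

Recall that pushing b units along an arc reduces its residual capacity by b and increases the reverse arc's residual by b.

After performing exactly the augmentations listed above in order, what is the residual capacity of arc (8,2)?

Residual capacity of (8,2): 22

after path 1 (3→1→2, push 13): res(8,2)=29
after path 2 (3→1→0→2, push 2): res(8,2)=29
after path 3 (3→9→1→6→4→0→10→5→11→7→8→2, push 2): res(8,2)=27
after path 4 (3→11→8→2, push 2): res(8,2)=25
after path 5 (3→1→0→4→8→2, push 2): res(8,2)=23
after path 6 (3→1→0→11→8→2, push 1): res(8,2)=22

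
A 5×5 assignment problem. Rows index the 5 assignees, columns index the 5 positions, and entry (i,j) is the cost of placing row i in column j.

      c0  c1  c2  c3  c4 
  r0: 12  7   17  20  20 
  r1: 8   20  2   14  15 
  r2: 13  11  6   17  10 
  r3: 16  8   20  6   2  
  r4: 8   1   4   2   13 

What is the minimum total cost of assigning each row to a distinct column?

Minimum assignment cost: 25

optimal assignment: row0→col1 (cost 7), row1→col0 (cost 8), row2→col2 (cost 6), row3→col4 (cost 2), row4→col3 (cost 2)
total = 7 + 8 + 6 + 2 + 2 = 25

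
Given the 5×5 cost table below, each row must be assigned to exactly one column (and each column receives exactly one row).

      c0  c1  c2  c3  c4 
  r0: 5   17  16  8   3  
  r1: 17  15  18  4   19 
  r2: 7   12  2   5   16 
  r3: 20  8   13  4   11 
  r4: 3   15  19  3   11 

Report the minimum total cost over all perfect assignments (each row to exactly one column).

optimal assignment: row0→col4 (cost 3), row1→col3 (cost 4), row2→col2 (cost 2), row3→col1 (cost 8), row4→col0 (cost 3)
total = 3 + 4 + 2 + 8 + 3 = 20

Minimum assignment cost: 20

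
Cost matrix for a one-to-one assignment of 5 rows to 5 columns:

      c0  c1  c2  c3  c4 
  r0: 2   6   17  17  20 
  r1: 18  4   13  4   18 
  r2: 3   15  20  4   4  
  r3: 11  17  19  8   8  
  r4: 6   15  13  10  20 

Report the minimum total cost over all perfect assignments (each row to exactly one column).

Minimum assignment cost: 31

one of 2 optimal assignments: row0→col0 (cost 2), row1→col1 (cost 4), row2→col3 (cost 4), row3→col4 (cost 8), row4→col2 (cost 13)
total = 2 + 4 + 4 + 8 + 13 = 31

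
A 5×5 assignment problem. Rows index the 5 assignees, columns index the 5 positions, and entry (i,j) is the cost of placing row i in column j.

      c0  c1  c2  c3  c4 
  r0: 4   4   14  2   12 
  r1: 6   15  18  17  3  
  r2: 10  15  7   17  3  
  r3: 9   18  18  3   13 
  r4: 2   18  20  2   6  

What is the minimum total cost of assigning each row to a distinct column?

optimal assignment: row0→col1 (cost 4), row1→col4 (cost 3), row2→col2 (cost 7), row3→col3 (cost 3), row4→col0 (cost 2)
total = 4 + 3 + 7 + 3 + 2 = 19

Minimum assignment cost: 19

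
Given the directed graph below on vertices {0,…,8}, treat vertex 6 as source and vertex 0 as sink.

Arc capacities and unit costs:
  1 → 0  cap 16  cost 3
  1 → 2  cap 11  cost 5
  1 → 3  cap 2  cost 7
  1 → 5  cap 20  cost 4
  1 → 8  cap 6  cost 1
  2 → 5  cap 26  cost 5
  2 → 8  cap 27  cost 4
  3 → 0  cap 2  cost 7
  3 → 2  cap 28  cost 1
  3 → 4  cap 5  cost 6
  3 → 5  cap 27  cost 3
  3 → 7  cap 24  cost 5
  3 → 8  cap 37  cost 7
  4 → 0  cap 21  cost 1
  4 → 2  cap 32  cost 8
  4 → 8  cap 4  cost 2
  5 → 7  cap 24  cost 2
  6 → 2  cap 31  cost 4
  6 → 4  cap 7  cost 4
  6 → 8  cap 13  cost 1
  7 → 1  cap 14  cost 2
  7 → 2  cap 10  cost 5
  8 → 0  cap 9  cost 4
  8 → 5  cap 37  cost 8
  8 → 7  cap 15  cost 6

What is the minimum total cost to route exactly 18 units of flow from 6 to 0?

shortest-cost path #1: 6→8→0 push 9 @ unit cost 5 (adds 45)
shortest-cost path #2: 6→4→0 push 7 @ unit cost 5 (adds 35)
shortest-cost path #3: 6→8→7→1→0 push 2 @ unit cost 12 (adds 24)
total cost = 104

Minimum cost for 18 units: 104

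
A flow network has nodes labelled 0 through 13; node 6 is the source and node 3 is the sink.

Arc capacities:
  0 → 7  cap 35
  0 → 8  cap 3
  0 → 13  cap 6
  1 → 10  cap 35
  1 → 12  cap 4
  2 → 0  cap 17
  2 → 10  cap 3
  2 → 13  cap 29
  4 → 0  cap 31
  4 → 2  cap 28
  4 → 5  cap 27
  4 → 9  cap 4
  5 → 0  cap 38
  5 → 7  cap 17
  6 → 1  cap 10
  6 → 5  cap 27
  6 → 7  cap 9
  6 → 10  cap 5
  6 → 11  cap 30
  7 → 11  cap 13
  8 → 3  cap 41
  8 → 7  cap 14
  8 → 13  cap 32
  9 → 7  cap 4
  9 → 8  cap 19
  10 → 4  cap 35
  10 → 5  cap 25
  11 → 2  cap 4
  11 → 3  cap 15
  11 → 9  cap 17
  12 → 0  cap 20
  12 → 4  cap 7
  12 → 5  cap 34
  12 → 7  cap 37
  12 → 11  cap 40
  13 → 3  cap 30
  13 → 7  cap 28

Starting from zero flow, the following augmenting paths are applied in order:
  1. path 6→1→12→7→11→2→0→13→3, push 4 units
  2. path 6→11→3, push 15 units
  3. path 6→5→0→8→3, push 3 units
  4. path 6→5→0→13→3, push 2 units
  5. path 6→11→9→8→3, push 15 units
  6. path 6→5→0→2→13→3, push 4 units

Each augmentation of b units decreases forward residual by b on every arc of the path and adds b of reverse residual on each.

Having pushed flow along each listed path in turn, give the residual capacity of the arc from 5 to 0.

after path 1 (6→1→12→7→11→2→0→13→3, push 4): res(5,0)=38
after path 2 (6→11→3, push 15): res(5,0)=38
after path 3 (6→5→0→8→3, push 3): res(5,0)=35
after path 4 (6→5→0→13→3, push 2): res(5,0)=33
after path 5 (6→11→9→8→3, push 15): res(5,0)=33
after path 6 (6→5→0→2→13→3, push 4): res(5,0)=29

Residual capacity of (5,0): 29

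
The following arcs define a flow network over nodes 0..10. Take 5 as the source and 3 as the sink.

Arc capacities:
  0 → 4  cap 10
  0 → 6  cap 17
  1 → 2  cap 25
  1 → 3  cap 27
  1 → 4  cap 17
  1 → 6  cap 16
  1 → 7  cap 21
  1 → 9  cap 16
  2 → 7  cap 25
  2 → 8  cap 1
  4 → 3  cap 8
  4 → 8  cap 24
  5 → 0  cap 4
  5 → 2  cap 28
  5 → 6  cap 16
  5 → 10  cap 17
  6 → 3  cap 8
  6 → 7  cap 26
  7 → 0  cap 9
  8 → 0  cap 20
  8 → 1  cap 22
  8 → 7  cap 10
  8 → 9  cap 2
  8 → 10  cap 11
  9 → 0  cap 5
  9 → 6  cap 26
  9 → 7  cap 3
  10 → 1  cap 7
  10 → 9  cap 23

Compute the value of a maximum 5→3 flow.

augment #1: 5→6→3 bottleneck 8, total now 8
augment #2: 5→0→4→3 bottleneck 4, total now 12
augment #3: 5→10→1→3 bottleneck 7, total now 19
augment #4: 5→2→8→1→3 bottleneck 1, total now 20
augment #5: 5→2→7→0→4→3 bottleneck 4, total now 24
augment #6: 5→2→7→0→4→8→1→3 bottleneck 2, total now 26

Maximum flow value: 26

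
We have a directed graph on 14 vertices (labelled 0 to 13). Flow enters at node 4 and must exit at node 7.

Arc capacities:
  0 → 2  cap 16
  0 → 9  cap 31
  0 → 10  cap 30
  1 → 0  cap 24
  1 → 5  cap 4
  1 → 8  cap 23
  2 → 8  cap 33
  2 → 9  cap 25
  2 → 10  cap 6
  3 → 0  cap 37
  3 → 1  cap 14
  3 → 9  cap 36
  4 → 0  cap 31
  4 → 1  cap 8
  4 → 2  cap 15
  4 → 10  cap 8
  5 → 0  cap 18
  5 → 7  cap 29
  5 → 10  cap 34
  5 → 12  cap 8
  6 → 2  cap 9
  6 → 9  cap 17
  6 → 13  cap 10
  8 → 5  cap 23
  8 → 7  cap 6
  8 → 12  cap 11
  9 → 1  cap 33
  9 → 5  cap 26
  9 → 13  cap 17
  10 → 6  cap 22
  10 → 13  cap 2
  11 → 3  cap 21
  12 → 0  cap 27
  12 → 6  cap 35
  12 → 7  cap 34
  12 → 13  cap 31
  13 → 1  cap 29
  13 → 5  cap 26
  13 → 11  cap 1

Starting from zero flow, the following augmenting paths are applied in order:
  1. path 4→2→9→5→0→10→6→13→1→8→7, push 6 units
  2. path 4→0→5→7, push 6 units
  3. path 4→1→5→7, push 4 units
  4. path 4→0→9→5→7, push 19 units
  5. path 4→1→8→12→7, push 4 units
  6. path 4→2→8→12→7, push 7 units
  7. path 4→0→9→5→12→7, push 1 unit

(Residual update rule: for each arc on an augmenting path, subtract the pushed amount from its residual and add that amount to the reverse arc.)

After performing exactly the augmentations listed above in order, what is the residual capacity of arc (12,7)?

Residual capacity of (12,7): 22

after path 1 (4→2→9→5→0→10→6→13→1→8→7, push 6): res(12,7)=34
after path 2 (4→0→5→7, push 6): res(12,7)=34
after path 3 (4→1→5→7, push 4): res(12,7)=34
after path 4 (4→0→9→5→7, push 19): res(12,7)=34
after path 5 (4→1→8→12→7, push 4): res(12,7)=30
after path 6 (4→2→8→12→7, push 7): res(12,7)=23
after path 7 (4→0→9→5→12→7, push 1): res(12,7)=22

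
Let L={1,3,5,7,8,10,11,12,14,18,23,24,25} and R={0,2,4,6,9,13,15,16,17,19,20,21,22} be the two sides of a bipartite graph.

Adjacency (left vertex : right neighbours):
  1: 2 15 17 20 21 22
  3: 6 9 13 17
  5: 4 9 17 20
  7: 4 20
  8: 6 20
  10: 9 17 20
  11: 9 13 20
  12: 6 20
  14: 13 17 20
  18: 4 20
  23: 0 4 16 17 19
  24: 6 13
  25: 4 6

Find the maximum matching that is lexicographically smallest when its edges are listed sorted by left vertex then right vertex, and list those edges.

|M| = 8 (so the lex-smallest maximum matching has 8 edges)
process left vertices in ascending order; for each, take the smallest-labelled available neighbour that still permits 8 edges overall, or leave it unmatched if none does
lex-smallest matching: {1-2, 3-6, 5-4, 7-20, 10-9, 11-13, 14-17, 23-0}

Lex-smallest maximum matching: {(1,2), (3,6), (5,4), (7,20), (10,9), (11,13), (14,17), (23,0)}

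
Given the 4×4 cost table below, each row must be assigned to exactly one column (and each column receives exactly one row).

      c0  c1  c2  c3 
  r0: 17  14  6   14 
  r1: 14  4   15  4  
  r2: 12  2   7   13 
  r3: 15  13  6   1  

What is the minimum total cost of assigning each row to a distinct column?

one of 2 optimal assignments: row0→col2 (cost 6), row1→col0 (cost 14), row2→col1 (cost 2), row3→col3 (cost 1)
total = 6 + 14 + 2 + 1 = 23

Minimum assignment cost: 23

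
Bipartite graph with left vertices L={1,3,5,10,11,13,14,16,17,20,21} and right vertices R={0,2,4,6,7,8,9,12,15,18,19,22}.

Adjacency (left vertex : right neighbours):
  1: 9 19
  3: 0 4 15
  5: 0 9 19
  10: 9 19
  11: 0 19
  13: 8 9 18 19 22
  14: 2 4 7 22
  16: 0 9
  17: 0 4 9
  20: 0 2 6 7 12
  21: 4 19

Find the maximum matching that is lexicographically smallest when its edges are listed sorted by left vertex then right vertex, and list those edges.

Lex-smallest maximum matching: {(1,9), (3,15), (5,0), (10,19), (13,8), (14,2), (17,4), (20,6)}

|M| = 8 (so the lex-smallest maximum matching has 8 edges)
process left vertices in ascending order; for each, take the smallest-labelled available neighbour that still permits 8 edges overall, or leave it unmatched if none does
lex-smallest matching: {1-9, 3-15, 5-0, 10-19, 13-8, 14-2, 17-4, 20-6}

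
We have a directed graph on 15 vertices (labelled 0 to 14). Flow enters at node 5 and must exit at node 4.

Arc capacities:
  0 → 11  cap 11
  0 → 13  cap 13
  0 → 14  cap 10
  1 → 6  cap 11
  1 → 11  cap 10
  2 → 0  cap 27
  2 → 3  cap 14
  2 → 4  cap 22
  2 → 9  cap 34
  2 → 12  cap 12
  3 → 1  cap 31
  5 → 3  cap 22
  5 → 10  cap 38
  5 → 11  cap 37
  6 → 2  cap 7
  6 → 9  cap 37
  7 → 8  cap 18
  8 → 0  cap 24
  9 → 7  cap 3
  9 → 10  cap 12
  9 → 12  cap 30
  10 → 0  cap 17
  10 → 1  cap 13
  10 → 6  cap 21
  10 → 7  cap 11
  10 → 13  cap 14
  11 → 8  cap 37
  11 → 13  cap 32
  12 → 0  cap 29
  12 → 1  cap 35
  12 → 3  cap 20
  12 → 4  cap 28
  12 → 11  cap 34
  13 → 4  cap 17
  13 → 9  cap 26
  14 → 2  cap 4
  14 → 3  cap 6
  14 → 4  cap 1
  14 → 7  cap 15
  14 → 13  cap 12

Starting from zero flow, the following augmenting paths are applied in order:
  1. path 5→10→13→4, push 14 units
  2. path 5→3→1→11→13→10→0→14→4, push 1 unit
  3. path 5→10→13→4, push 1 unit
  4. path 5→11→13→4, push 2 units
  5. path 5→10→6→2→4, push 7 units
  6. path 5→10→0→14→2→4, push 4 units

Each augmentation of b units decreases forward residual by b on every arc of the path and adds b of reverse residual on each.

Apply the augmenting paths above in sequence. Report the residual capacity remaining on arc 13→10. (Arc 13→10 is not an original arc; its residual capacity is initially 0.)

Residual capacity of (13,10): 14

after path 1 (5→10→13→4, push 14): res(13,10)=14
after path 2 (5→3→1→11→13→10→0→14→4, push 1): res(13,10)=13
after path 3 (5→10→13→4, push 1): res(13,10)=14
after path 4 (5→11→13→4, push 2): res(13,10)=14
after path 5 (5→10→6→2→4, push 7): res(13,10)=14
after path 6 (5→10→0→14→2→4, push 4): res(13,10)=14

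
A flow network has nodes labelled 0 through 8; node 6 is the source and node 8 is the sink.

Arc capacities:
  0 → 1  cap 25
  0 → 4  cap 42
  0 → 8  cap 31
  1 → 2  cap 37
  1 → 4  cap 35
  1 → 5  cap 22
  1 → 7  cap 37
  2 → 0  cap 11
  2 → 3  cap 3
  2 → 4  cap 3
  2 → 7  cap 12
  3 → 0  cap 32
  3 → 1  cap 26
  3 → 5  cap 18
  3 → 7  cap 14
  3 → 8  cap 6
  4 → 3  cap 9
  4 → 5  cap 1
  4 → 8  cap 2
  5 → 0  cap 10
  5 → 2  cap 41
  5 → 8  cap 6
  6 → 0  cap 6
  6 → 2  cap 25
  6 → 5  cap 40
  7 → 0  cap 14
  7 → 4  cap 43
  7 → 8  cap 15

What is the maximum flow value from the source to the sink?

Maximum flow value: 51

augment #1: 6→0→8 bottleneck 6, total now 6
augment #2: 6→5→8 bottleneck 6, total now 12
augment #3: 6→2→0→8 bottleneck 11, total now 23
augment #4: 6→2→3→8 bottleneck 3, total now 26
augment #5: 6→2→4→8 bottleneck 2, total now 28
augment #6: 6→2→7→8 bottleneck 9, total now 37
augment #7: 6→5→0→8 bottleneck 10, total now 47
augment #8: 6→5→2→7→8 bottleneck 3, total now 50
augment #9: 6→5→2→4→3→8 bottleneck 1, total now 51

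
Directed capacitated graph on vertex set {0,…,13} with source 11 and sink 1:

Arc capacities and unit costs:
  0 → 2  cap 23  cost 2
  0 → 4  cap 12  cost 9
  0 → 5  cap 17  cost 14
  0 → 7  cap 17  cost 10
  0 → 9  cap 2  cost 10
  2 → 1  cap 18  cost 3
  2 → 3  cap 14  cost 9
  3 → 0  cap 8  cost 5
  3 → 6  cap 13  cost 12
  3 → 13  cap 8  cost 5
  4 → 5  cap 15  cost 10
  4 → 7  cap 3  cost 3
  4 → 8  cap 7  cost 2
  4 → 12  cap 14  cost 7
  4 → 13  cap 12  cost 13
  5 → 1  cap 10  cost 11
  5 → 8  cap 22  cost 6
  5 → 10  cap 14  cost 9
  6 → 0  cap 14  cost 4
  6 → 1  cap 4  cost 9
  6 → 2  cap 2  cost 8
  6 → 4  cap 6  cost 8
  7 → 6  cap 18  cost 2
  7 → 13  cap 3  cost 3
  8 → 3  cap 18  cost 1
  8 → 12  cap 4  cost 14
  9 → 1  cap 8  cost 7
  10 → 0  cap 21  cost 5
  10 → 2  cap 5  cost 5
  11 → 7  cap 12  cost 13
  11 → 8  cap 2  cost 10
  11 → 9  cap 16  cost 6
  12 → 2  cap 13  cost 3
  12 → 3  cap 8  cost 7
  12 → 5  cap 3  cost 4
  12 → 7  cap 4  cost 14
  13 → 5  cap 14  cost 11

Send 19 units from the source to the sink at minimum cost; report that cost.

shortest-cost path #1: 11→9→1 push 8 @ unit cost 13 (adds 104)
shortest-cost path #2: 11→8→3→0→2→1 push 2 @ unit cost 21 (adds 42)
shortest-cost path #3: 11→7→6→1 push 4 @ unit cost 24 (adds 96)
shortest-cost path #4: 11→7→6→0→2→1 push 5 @ unit cost 24 (adds 120)
total cost = 362

Minimum cost for 19 units: 362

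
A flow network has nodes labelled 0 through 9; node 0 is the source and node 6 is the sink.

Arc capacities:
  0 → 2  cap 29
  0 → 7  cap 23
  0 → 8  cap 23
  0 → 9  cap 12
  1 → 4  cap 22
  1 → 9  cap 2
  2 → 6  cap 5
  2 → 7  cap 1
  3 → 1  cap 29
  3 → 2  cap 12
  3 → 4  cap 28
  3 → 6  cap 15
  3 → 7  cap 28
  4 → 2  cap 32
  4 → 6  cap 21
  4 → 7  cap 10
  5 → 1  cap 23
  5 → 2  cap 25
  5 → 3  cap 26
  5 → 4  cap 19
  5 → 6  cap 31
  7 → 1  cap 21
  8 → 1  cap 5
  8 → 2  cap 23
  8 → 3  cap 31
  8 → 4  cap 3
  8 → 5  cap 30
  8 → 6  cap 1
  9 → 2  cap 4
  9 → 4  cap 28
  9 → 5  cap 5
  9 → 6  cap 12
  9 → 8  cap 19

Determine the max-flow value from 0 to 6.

Maximum flow value: 61

augment #1: 0→2→6 bottleneck 5, total now 5
augment #2: 0→8→6 bottleneck 1, total now 6
augment #3: 0→9→6 bottleneck 12, total now 18
augment #4: 0→8→3→6 bottleneck 15, total now 33
augment #5: 0→8→4→6 bottleneck 3, total now 36
augment #6: 0→8→5→6 bottleneck 4, total now 40
augment #7: 0→7→1→4→6 bottleneck 18, total now 58
augment #8: 0→7→1→9→5→6 bottleneck 2, total now 60
augment #9: 0→7→1→4→8→5→6 bottleneck 1, total now 61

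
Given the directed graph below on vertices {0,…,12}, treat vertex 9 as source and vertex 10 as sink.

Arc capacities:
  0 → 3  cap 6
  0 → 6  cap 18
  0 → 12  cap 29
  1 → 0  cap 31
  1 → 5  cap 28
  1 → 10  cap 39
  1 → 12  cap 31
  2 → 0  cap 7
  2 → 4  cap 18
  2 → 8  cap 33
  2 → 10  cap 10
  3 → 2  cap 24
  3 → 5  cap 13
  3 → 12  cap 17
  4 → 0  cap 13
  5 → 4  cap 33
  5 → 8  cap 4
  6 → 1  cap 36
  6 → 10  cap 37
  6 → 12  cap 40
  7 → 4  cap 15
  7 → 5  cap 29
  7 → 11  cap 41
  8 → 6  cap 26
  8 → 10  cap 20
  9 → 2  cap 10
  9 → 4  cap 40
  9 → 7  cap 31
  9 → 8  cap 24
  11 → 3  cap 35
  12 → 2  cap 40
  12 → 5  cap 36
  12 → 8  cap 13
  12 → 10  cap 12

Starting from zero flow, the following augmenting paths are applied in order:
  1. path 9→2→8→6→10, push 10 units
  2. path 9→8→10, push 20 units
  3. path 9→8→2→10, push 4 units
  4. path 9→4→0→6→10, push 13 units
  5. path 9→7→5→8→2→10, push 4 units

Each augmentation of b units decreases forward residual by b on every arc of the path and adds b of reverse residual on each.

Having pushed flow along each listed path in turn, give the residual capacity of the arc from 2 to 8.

Residual capacity of (2,8): 31

after path 1 (9→2→8→6→10, push 10): res(2,8)=23
after path 2 (9→8→10, push 20): res(2,8)=23
after path 3 (9→8→2→10, push 4): res(2,8)=27
after path 4 (9→4→0→6→10, push 13): res(2,8)=27
after path 5 (9→7→5→8→2→10, push 4): res(2,8)=31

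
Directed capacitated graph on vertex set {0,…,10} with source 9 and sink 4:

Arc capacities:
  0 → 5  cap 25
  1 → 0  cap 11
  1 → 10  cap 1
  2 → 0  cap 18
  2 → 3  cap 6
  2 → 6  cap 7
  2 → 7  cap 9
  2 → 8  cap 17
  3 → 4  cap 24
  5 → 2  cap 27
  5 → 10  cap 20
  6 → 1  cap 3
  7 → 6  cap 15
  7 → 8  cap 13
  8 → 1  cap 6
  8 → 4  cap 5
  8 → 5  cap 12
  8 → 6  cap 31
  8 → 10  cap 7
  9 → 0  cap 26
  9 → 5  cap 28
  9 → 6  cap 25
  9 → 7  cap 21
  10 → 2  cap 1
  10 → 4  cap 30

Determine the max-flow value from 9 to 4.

Maximum flow value: 39

augment #1: 9→5→10→4 bottleneck 20, total now 20
augment #2: 9→7→8→4 bottleneck 5, total now 25
augment #3: 9→5→2→3→4 bottleneck 6, total now 31
augment #4: 9→6→1→10→4 bottleneck 1, total now 32
augment #5: 9→7→8→10→4 bottleneck 7, total now 39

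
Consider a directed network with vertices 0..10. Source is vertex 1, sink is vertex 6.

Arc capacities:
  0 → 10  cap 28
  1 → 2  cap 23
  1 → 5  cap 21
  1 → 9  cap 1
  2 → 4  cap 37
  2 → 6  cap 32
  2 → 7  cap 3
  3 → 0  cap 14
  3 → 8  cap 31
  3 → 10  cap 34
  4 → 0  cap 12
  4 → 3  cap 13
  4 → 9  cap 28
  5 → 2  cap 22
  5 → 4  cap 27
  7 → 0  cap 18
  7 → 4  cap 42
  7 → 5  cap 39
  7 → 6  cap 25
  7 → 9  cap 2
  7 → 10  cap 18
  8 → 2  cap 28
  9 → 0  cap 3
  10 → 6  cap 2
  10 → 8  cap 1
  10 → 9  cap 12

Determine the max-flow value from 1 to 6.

Maximum flow value: 37

augment #1: 1→2→6 bottleneck 23, total now 23
augment #2: 1→5→2→6 bottleneck 9, total now 32
augment #3: 1→5→2→7→6 bottleneck 3, total now 35
augment #4: 1→9→0→10→6 bottleneck 1, total now 36
augment #5: 1→5→4→0→10→6 bottleneck 1, total now 37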